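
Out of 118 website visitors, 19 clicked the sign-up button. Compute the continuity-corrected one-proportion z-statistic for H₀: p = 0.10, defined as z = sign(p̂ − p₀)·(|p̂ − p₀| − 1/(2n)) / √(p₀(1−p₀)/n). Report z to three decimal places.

p̂ = 19/118 = 0.16102. p̂ − p₀ = 0.061017.
1/(2n) = 0.004237.
Corrected numerator: |0.061017| − 0.004237 = 0.056780.
SE₀ = √(0.10·0.90/118) = 0.027617.
z = +0.056780/0.027617 = 2.056.

z = 2.056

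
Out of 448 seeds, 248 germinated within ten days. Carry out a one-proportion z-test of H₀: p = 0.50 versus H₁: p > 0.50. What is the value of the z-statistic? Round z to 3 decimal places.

z = 2.268

The sample proportion is 248/448 = 0.55357.
Null standard error: √(0.50·0.50/448) = √0.000558036 = 0.023623.
Test statistic: z = 0.05357/0.023623 = 2.268.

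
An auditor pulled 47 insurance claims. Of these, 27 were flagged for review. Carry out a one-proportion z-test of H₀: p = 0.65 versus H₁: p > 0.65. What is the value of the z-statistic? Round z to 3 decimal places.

z = -1.086

With x = 27 successes in n = 47, p̂ = 0.57447.
SE₀ = √(0.65·0.35/47) = 0.069573.
z = (0.57447 − 0.65)/0.069573 = -0.07553/0.069573 = -1.086.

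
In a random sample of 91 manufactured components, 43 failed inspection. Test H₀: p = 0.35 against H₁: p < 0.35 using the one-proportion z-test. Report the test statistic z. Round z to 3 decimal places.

p̂ = 43/91 = 0.47253.
SE₀ = √(0.35·0.65/91) = 0.050000.
z = (p̂ − p₀)/SE = (0.47253 − 0.35)/0.050000 = 2.451.

z = 2.451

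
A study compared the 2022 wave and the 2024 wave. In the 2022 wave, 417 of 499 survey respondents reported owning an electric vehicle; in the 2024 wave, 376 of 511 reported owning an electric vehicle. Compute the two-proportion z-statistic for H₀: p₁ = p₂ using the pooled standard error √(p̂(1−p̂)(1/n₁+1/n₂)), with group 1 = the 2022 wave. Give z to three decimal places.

z = 3.863

Sample proportions: p̂₁ = 417/499 = 0.83567 and p̂₂ = 376/511 = 0.73581.
Pooled p̂ = (417+376)/(499+511) = 793/1010 = 0.78515.
Pooled SE = √[0.1686903·0.00396096] ≈ 0.025849.
z = (p̂₁ − p̂₂)/SE = (0.83567 − 0.73581)/0.025849 = 0.09986/0.025849 = 3.863.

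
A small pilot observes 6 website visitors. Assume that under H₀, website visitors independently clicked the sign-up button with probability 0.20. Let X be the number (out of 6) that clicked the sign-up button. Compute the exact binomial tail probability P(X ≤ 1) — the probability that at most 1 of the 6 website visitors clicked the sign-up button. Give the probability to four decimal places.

P = 0.6554

X ~ Binomial(n=6, p=0.20).
P(X ≤ 1) = C(6,0)·0.20^0·0.80^6 + C(6,1)·0.20^1·0.80^5.
= 0.262144 + 0.393216 = 0.6554.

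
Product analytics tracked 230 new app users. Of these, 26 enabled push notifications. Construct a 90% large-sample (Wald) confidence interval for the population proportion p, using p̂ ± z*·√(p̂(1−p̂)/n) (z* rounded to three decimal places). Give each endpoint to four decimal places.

The sample proportion is 26/230 = 0.11304.
SE = √(p̂(1−p̂)/n) = √(0.100265/230) = 0.020879.
z* = 1.645 at the 90% level.
Margin = 1.645·0.020879 = 0.03435.
CI: 0.11304 ± 0.03435 = (0.0787, 0.1474).

(0.0787, 0.1474)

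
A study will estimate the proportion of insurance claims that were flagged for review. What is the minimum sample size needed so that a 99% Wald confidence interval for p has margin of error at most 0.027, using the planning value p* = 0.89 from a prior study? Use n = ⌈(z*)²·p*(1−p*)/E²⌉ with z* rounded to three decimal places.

z* = 2.576 at the 99% level.
p*(1−p*) = 0.0979.
(z*)²·p*(1−p*)/E² = 6.635776·0.0979/0.000729 = 891.142.
⌈891.142⌉ = 892.

n = 892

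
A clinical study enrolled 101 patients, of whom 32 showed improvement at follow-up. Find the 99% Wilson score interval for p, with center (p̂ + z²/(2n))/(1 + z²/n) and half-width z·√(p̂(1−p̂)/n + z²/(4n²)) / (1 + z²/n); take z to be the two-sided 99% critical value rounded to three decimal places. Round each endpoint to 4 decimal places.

(0.2121, 0.4442)

Here p̂ = 32/101 = 0.31683 and z = 2.576 (z² = 6.635776).
Denominator 1 + z²/n = 1 + 6.635776/101 = 1.065701.
Adjusted center: (0.31683 + z²/(2n))/1.065701 = 0.32812.
Radicand: p̂(1−p̂)/n + z²/(4n²) = 0.002143063 + 0.000162626 = 0.002305689.
Half-width = z·√(radicand)/denom = 2.576·0.048018/1.065701 = 0.11607.
CI: 0.32812 ± 0.11607 = (0.2121, 0.4442).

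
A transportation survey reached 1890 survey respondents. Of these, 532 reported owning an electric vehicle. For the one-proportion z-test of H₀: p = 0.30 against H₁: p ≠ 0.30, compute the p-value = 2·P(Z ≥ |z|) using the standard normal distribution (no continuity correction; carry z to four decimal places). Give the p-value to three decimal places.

With x = 532 successes in n = 1890, p̂ = 0.28148.
Under H₀, SE = √(p₀(1−p₀)/n) = √(0.30·0.70/1890) = √0.000111111 = 0.010541.
Test statistic (full precision, shown to 4 dp): z = (532/1890 − 0.30)/SE₀ ≈ -1.7568.
From the standard normal, 2·P(Z ≥ |z|) = 0.079.

p-value = 0.079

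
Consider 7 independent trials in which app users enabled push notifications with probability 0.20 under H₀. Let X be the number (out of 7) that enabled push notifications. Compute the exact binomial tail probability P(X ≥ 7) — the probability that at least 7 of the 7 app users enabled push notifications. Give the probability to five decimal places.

P = 0.00001

X ~ Binomial(n=7, p=0.20).
P(X ≥ 7) = C(7,7)·0.20^7·0.80^0.
= 0.000013 = 0.00001.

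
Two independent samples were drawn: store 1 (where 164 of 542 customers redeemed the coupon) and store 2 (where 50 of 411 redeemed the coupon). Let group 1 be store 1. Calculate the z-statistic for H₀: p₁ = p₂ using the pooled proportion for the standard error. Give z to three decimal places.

z = 6.629

Sample proportions: p̂₁ = 164/542 = 0.30258 and p̂₂ = 50/411 = 0.12165.
Pooled p̂ = (164+50)/(542+411) = 214/953 = 0.22455.
Pooled SE = √[0.1741295·0.00427811] ≈ 0.027294.
z = (p̂₁ − p̂₂)/SE = (0.30258 − 0.12165)/0.027294 = 0.18093/0.027294 = 6.629.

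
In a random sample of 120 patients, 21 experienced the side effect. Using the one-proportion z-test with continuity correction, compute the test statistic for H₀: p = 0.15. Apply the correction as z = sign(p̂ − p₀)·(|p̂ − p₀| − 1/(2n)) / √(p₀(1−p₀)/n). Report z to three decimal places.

The sample proportion is 21/120 = 0.17500. p̂ − p₀ = 0.025000.
Continuity correction 1/(2n) = 1/240 = 0.004167.
Corrected numerator: |0.025000| − 0.004167 = 0.020833.
Under H₀, SE = √(p₀(1−p₀)/n) = √(0.15·0.85/120) = √0.001062500 = 0.032596.
z = +0.020833/0.032596 = 0.639.

z = 0.639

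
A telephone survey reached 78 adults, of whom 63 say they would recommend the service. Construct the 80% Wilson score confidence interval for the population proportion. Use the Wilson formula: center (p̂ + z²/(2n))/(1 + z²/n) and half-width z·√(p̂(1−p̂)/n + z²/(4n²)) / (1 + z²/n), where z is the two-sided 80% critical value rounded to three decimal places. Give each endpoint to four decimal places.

p̂ = 63/78 = 0.80769; z = 1.282, so z² = 1.643524.
Denominator 1 + z²/n = 1 + 1.643524/78 = 1.021071.
Adjusted center: (0.80769 + z²/(2n))/1.021071 = 0.80134.
Radicand: p̂(1−p̂)/n + z²/(4n²) = 0.001991352 + 0.000067535 = 0.002058887.
Half-width = 1.282·√0.002058887/1.021071 = 0.05697.
So the interval runs from 0.7444 to 0.8583.

(0.7444, 0.8583)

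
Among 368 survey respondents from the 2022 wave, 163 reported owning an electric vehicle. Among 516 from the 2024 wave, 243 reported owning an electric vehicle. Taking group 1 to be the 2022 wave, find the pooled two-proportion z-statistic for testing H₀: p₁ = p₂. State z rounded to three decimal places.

p̂₁ = 163/368 = 0.44293, p̂₂ = 243/516 = 0.47093.
Pooling: p̂ = 406/884 = 0.45928.
Pooled SE = √[0.2483416·0.00465538] ≈ 0.034002.
z = (p̂₁ − p̂₂)/SE = (0.44293 − 0.47093)/0.034002 = -0.02800/0.034002 = -0.823.

z = -0.823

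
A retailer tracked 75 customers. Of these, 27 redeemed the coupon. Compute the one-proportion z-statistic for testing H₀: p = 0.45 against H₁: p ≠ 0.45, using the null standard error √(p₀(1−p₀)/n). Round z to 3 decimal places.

z = -1.567

p̂ = 27/75 = 0.36000.
Under H₀, SE = √(p₀(1−p₀)/n) = √(0.45·0.55/75) = √0.003300000 = 0.057446.
z = (0.36000 − 0.45)/0.057446 = -0.09000/0.057446 = -1.567.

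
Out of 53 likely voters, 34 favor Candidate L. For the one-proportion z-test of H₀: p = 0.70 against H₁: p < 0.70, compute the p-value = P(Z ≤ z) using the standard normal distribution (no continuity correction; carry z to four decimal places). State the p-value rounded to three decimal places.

p-value = 0.176

Sample proportion p̂ = 34/53 = 0.64151.
SE₀ = √(0.70·0.30/53) = 0.062947.
z = (p̂ − p₀)/SE = (34/53 − 0.70)/0.062947 ≈ -0.9292.
From the standard normal, P(Z ≤ z) = 0.176.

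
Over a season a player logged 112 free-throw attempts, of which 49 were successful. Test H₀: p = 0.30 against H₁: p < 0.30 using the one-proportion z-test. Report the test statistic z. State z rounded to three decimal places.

z = 3.175

p̂ = 49/112 = 0.43750.
Null standard error: √(0.30·0.70/112) = √0.001875000 = 0.043301.
z = (p̂ − p₀)/SE = (0.43750 − 0.30)/0.043301 = 3.175.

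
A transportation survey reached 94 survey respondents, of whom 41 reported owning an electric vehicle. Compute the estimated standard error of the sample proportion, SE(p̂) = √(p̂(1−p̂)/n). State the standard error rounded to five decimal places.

SE = 0.05115

The sample proportion is 41/94 = 0.43617.
p̂(1−p̂) = 0.245926.
Dividing by n and taking the root: √0.002616234 = 0.05115.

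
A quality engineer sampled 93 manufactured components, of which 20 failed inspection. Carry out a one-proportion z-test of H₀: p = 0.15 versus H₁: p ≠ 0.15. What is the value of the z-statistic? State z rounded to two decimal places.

p̂ = 20/93 = 0.21505.
Under H₀, SE = √(p₀(1−p₀)/n) = √(0.15·0.85/93) = √0.001370968 = 0.037027.
z = (p̂ − p₀)/SE = (0.21505 − 0.15)/0.037027 = 1.76.

z = 1.76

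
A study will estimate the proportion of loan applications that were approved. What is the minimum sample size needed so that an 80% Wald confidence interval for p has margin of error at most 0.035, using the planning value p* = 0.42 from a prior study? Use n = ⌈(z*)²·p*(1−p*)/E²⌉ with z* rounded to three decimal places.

n = 327

The 80% critical value is z* = 1.282.
p*(1−p*) = 0.42·0.58 = 0.2436.
Required n before rounding: 1.643524 × 0.2436 / 0.035² = 326.826.
⌈326.826⌉ = 327.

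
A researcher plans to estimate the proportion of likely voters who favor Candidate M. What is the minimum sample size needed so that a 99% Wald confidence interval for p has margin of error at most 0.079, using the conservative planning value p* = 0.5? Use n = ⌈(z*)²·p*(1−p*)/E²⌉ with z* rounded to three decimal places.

n = 266

The 99% critical value is z* = 2.576.
p*(1−p*) = 0.50·0.50 = 0.2500.
(z*)²·p*(1−p*)/E² = 6.635776·0.2500/0.006241 = 265.814.
Rounding up, n = 266.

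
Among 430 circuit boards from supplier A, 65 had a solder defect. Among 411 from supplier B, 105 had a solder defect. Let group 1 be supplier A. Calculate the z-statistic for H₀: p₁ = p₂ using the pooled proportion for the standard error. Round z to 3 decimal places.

z = -3.765

Sample proportions: p̂₁ = 65/430 = 0.15116 and p̂₂ = 105/411 = 0.25547.
Pooled p̂ = (65+105)/(430+411) = 170/841 = 0.20214.
SE = √[p̂(1−p̂)(1/n₁+1/n₂)] = √[0.20214·0.79786·(1/430+1/411)] ≈ 0.027703.
z = -0.10431/0.027703 = -3.765.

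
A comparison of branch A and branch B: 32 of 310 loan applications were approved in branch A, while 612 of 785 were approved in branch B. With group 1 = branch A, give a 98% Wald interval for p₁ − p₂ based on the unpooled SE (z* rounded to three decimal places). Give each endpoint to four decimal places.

p̂₁ = 0.10323, p̂₂ = 0.77962, so the observed difference is -0.67639.
SE = √(0.000298614 + 0.000218871) = √0.000517485 = 0.022748.
z* = 2.326 at the 98% level. Margin = 2.326·0.022748 = 0.05291.
CI: -0.67639 ± 0.05291 = (-0.7293, -0.6235).

(-0.7293, -0.6235)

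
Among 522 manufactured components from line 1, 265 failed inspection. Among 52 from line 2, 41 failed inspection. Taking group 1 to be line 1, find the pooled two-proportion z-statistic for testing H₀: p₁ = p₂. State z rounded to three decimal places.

z = -3.870

p̂₁ = 265/522 = 0.50766, p̂₂ = 41/52 = 0.78846.
Pooled p̂ = (265+41)/(522+52) = 306/574 = 0.53310.
SE = √[p̂(1−p̂)(1/n₁+1/n₂)] = √[0.53310·0.46690·(1/522+1/52)] ≈ 0.072550.
z = -0.28080/0.072550 = -3.870.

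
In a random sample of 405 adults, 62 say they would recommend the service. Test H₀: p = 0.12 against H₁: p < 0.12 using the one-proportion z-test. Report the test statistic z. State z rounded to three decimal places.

z = 2.049

Sample proportion p̂ = 62/405 = 0.15309.
SE₀ = √(0.12·0.88/405) = 0.016147.
Test statistic: z = 0.03309/0.016147 = 2.049.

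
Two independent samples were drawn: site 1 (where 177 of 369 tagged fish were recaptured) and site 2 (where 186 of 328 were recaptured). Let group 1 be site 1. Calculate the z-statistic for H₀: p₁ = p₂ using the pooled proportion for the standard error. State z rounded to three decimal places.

Sample proportions: p̂₁ = 177/369 = 0.47967 and p̂₂ = 186/328 = 0.56707.
Pooling: p̂ = 363/697 = 0.52080.
Pooled SE = √[0.2495672·0.00575881] ≈ 0.037911.
z = (p̂₁ − p̂₂)/SE = (0.47967 − 0.56707)/0.037911 = -0.08740/0.037911 = -2.305.

z = -2.305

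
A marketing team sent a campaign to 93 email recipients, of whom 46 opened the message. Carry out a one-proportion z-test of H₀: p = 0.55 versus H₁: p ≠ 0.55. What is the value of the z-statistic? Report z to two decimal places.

z = -1.07

The sample proportion is 46/93 = 0.49462.
Null standard error: √(0.55·0.45/93) = √0.002661290 = 0.051588.
z = (p̂ − p₀)/SE = (0.49462 − 0.55)/0.051588 = -1.07.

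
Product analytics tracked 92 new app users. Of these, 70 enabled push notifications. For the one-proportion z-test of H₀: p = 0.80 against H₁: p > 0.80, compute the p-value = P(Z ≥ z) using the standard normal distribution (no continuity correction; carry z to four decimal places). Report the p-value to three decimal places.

p-value = 0.826

The sample proportion is 70/92 = 0.76087.
SE₀ = √(0.80·0.20/92) = 0.041703.
z = (p̂ − p₀)/SE = (70/92 − 0.80)/0.041703 ≈ -0.9383.
From the standard normal, P(Z ≥ z) = 0.826.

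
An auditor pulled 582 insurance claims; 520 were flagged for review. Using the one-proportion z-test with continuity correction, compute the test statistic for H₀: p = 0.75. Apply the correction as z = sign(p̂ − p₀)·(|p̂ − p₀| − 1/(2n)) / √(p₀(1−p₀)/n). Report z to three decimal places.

z = 7.945

Sample proportion p̂ = 520/582 = 0.89347. p̂ − p₀ = 0.143471.
1/(2n) = 0.000859.
Corrected numerator: |0.143471| − 0.000859 = 0.142612.
SE₀ = √(0.75·0.25/582) = 0.017949.
z = (+)0.142612/0.017949 = 7.945.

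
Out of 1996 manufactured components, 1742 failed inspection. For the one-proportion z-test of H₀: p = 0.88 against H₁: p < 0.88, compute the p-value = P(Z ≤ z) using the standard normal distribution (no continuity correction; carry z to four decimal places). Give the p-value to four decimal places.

p-value = 0.1593

With x = 1742 successes in n = 1996, p̂ = 0.87275.
Null standard error: √(0.88·0.12/1996) = √0.000052906 = 0.007274.
z = (p̂ − p₀)/SE = (1742/1996 − 0.88)/0.007274 ≈ -0.9974.
From the standard normal, P(Z ≤ z) = 0.1593.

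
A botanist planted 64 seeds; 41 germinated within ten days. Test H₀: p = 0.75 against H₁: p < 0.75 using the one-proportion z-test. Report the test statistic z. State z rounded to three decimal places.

z = -2.021

With x = 41 successes in n = 64, p̂ = 0.64062.
Null standard error: √(0.75·0.25/64) = √0.002929688 = 0.054127.
z = (0.64062 − 0.75)/0.054127 = -0.10938/0.054127 = -2.021.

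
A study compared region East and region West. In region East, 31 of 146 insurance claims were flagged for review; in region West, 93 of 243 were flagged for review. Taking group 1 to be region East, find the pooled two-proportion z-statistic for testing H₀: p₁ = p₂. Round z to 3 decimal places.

p̂₁ = 31/146 = 0.21233, p̂₂ = 93/243 = 0.38272.
Pooling: p̂ = 124/389 = 0.31877.
Pooled SE = √[0.2171543·0.01096454] ≈ 0.048795.
z = (p̂₁ − p̂₂)/SE = (0.21233 − 0.38272)/0.048795 = -0.17039/0.048795 = -3.492.

z = -3.492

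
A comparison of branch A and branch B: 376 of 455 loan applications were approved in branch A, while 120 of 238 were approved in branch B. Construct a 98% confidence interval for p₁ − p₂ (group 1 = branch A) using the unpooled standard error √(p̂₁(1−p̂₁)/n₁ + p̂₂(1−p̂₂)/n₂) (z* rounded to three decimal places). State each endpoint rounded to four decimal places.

(0.2362, 0.4081)

p̂₁ = 0.82637, p̂₂ = 0.50420, so the observed difference is 0.32217.
Unpooled SE = √(p̂₁(1−p̂₁)/n₁ + p̂₂(1−p̂₂)/n₂) = √(0.000315341 + 0.001050346) = 0.036955.
z* = 2.326 at the 98% level. Margin = 2.326·0.036955 = 0.08596.
CI: 0.32217 ± 0.08596 = (0.2362, 0.4081).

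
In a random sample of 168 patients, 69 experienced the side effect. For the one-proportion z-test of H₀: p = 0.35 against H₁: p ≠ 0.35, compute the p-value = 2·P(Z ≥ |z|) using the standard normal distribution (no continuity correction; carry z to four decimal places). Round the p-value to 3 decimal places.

The sample proportion is 69/168 = 0.41071.
SE₀ = √(0.35·0.65/168) = 0.036799.
Test statistic (full precision, shown to 4 dp): z = (69/168 − 0.35)/SE₀ ≈ 1.6499.
p-value = 2·P(Z ≥ |z|) with z = 1.6499 → 0.099.

p-value = 0.099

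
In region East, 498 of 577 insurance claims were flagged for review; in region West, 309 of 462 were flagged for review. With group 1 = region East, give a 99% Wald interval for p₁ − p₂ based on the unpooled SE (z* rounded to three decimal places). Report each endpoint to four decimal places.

(0.1269, 0.2616)

p̂₁ = 498/577 = 0.86308, p̂₂ = 309/462 = 0.66883; p̂₁ − p̂₂ = 0.19425.
Unpooled SE = √(p̂₁(1−p̂₁)/n₁ + p̂₂(1−p̂₂)/n₂) = √(0.000204800 + 0.000479429) = 0.026158.
z* = 2.576 at the 99% level. Margin = 2.576·0.026158 = 0.06738.
Interval: 0.19425 ± 0.06738 → (0.1269, 0.2616).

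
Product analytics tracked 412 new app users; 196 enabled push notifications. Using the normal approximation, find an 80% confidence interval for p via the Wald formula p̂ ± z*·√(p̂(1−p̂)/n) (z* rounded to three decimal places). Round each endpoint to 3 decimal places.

Sample proportion p̂ = 196/412 = 0.47573.
SE(p̂) = √(0.47573·0.52427/412) = 0.024604.
For 80% confidence, z* = 1.282.
Margin = 1.282·0.024604 = 0.03154.
CI: 0.47573 ± 0.03154 = (0.444, 0.507).

(0.444, 0.507)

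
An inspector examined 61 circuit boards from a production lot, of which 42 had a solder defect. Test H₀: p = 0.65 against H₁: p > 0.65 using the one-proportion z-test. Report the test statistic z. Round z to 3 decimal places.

The sample proportion is 42/61 = 0.68852.
Null standard error: √(0.65·0.35/61) = √0.003729508 = 0.061070.
z = (p̂ − p₀)/SE = (0.68852 − 0.65)/0.061070 = 0.631.

z = 0.631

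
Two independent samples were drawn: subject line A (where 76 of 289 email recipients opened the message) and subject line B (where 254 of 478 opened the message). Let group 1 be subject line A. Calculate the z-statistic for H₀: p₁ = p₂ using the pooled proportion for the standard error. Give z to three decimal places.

z = -7.275

p̂₁ = 76/289 = 0.26298, p̂₂ = 254/478 = 0.53138.
Pooled p̂ = (76+254)/(289+478) = 330/767 = 0.43025.
SE = √[p̂(1−p̂)(1/n₁+1/n₂)] = √[0.43025·0.56975·(1/289+1/478)] ≈ 0.036892.
z = (p̂₁ − p̂₂)/SE = (0.26298 − 0.53138)/0.036892 = -0.26840/0.036892 = -7.275.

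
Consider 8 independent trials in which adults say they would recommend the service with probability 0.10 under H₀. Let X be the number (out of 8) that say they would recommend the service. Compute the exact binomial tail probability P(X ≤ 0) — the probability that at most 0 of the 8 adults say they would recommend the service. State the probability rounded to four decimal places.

X is binomial with n = 8 and p = 0.10.
P(X ≤ 0) = C(8,0)·0.10^0·0.90^8.
= 0.430467 = 0.4305.

P = 0.4305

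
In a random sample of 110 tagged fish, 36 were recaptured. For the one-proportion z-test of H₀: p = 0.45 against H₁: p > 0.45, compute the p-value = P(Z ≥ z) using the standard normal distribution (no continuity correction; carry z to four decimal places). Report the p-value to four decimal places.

The sample proportion is 36/110 = 0.32727.
Under H₀, SE = √(p₀(1−p₀)/n) = √(0.45·0.55/110) = √0.002250000 = 0.047434.
z = (p̂ − p₀)/SE = (36/110 − 0.45)/0.047434 ≈ -2.5873.
p-value = P(Z ≥ z) with z = -2.5873 → 0.9952.

p-value = 0.9952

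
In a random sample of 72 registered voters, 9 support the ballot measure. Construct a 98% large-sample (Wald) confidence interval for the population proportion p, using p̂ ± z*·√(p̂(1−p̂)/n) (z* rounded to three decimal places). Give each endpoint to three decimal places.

p̂ = 9/72 = 0.12500.
SE(p̂) = √(0.12500·0.87500/72) = 0.038976.
z* = 2.326 at the 98% level.
Margin = 2.326·0.038976 = 0.09066.
So the interval runs from 0.034 to 0.216.

(0.034, 0.216)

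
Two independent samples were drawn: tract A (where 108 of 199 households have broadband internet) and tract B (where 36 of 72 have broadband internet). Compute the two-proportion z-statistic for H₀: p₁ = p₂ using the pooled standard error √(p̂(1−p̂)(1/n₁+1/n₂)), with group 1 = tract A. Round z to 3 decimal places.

z = 0.622

p̂₁ = 108/199 = 0.54271, p̂₂ = 36/72 = 0.50000.
Pooling: p̂ = 144/271 = 0.53137.
SE = √[p̂(1−p̂)(1/n₁+1/n₂)] = √[0.53137·0.46863·(1/199+1/72)] ≈ 0.068629.
z = 0.04271/0.068629 = 0.622.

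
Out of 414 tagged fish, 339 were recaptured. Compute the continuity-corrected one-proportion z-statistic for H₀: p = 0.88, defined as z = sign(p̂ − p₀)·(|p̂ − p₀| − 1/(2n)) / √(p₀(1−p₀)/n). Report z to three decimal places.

The sample proportion is 339/414 = 0.81884. p̂ − p₀ = -0.061159.
Continuity correction 1/(2n) = 1/828 = 0.001208.
Corrected numerator: |-0.061159| − 0.001208 = 0.059951.
Null standard error: √(0.88·0.12/414) = √0.000255072 = 0.015971.
z = −0.059951/0.015971 = -3.754.

z = -3.754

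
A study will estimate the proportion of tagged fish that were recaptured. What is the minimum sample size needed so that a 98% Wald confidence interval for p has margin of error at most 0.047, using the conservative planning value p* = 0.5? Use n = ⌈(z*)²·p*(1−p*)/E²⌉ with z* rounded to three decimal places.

z* = 2.326 at the 98% level.
p*(1−p*) = 0.50·0.50 = 0.2500.
Required n before rounding: 5.410276 × 0.2500 / 0.047² = 612.299.
Rounding up, n = 613.

n = 613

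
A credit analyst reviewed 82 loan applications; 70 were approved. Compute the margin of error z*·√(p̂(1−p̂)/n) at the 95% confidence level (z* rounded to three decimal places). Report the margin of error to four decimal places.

Sample proportion p̂ = 70/82 = 0.85366.
SE(p̂) = √(0.85366·0.14634/82) = 0.039032.
For 95% confidence, z* = 1.960.
ME = 1.960·0.039032 = 0.0765.

ME = 0.0765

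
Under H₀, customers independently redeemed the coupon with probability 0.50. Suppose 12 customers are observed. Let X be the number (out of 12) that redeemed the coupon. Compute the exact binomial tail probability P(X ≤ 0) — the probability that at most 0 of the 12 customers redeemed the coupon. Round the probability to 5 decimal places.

P = 0.00024

X ~ Binomial(n=12, p=0.50).
P(X ≤ 0) = C(12,0)·0.50^0·0.50^12.
= 0.000244 = 0.00024.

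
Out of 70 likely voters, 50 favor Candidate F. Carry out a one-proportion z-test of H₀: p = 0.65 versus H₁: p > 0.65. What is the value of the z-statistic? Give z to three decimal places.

With x = 50 successes in n = 70, p̂ = 0.71429.
SE₀ = √(0.65·0.35/70) = 0.057009.
Test statistic: z = 0.06429/0.057009 = 1.128.

z = 1.128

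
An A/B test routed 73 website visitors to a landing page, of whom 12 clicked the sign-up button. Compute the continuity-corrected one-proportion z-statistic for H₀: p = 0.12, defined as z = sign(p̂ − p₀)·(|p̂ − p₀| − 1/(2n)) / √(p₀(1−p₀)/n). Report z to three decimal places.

With x = 12 successes in n = 73, p̂ = 0.16438. p̂ − p₀ = 0.044384.
Continuity correction 1/(2n) = 1/146 = 0.006849.
Corrected numerator: |0.044384| − 0.006849 = 0.037535.
Null standard error: √(0.12·0.88/73) = √0.001446575 = 0.038034.
z = +0.037535/0.038034 = 0.987.

z = 0.987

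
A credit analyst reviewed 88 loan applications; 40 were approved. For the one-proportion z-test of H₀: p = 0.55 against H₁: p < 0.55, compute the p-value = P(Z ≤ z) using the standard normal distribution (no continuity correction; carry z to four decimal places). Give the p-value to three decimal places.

p̂ = 40/88 = 0.45455.
Under H₀, SE = √(p₀(1−p₀)/n) = √(0.55·0.45/88) = √0.002812500 = 0.053033.
z = (p̂ − p₀)/SE = (40/88 − 0.55)/0.053033 ≈ -1.7999.
From the standard normal, P(Z ≤ z) = 0.036.

p-value = 0.036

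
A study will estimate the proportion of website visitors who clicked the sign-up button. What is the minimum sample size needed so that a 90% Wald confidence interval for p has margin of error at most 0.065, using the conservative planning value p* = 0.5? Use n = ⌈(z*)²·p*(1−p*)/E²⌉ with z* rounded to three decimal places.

For 90% confidence, z* = 1.645.
p*(1−p*) = 0.2500.
Required n before rounding: 2.706025 × 0.2500 / 0.065² = 160.120.
⌈160.120⌉ = 161.

n = 161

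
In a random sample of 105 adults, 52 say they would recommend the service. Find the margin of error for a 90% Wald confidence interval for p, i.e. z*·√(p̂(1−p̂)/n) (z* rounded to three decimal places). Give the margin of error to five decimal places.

ME = 0.08026

The sample proportion is 52/105 = 0.49524.
Standard error of p̂: √(0.249977/105) = √0.002380736 = 0.048793.
z* = 1.645 at the 90% level.
Margin of error = z*·SE = 1.645 × 0.048793 = 0.08026.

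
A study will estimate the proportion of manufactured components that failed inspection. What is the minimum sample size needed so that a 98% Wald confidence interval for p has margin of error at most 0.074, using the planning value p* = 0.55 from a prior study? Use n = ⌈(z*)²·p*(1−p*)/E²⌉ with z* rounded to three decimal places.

For 98% confidence, z* = 2.326.
p*(1−p*) = 0.2475.
(z*)²·p*(1−p*)/E² = 5.410276·0.2475/0.005476 = 244.529.
⌈244.529⌉ = 245.

n = 245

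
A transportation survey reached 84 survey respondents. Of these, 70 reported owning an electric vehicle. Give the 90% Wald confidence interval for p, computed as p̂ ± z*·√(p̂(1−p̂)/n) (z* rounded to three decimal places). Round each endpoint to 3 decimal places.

With x = 70 successes in n = 84, p̂ = 0.83333.
SE = √(p̂(1−p̂)/n) = √(0.138889/84) = 0.040663.
For 90% confidence, z* = 1.645.
Margin of error: 1.645 × 0.040663 = 0.06689.
CI: 0.83333 ± 0.06689 = (0.766, 0.900).

(0.766, 0.900)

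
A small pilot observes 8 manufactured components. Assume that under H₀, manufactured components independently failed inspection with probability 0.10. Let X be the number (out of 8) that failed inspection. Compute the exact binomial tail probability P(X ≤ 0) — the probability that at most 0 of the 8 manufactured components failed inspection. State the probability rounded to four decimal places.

X is binomial with n = 8 and p = 0.10.
P(X ≤ 0) = C(8,0)·0.10^0·0.90^8.
= 0.430467 = 0.4305.

P = 0.4305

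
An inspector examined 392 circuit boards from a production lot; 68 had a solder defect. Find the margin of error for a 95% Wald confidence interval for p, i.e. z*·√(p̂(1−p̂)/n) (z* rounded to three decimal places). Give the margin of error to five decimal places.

p̂ = 68/392 = 0.17347.
SE = √(p̂(1−p̂)/n) = √(0.143378/392) = 0.019125.
The 95% critical value is z* = 1.960.
ME = 1.960·0.019125 = 0.03748.

ME = 0.03748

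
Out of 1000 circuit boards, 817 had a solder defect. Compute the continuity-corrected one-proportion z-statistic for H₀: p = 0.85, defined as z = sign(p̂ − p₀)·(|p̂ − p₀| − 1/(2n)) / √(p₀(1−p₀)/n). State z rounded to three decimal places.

The sample proportion is 817/1000 = 0.81700. p̂ − p₀ = -0.033000.
1/(2n) = 0.000500.
Corrected numerator: |-0.033000| − 0.000500 = 0.032500.
Under H₀, SE = √(p₀(1−p₀)/n) = √(0.85·0.15/1000) = √0.000127500 = 0.011292.
z = (−)0.032500/0.011292 = -2.878.

z = -2.878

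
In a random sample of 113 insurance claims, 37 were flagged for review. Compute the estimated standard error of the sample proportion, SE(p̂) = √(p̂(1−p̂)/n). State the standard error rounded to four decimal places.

SE = 0.0441

p̂ = 37/113 = 0.32743.
p̂(1−p̂) = 0.32743·0.67257 = 0.220220.
SE = √(0.220220/113) = 0.0441.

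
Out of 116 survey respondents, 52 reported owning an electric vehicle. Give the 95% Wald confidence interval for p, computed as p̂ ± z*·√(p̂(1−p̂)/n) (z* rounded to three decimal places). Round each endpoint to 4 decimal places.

(0.3578, 0.5388)

Sample proportion p̂ = 52/116 = 0.44828.
Standard error of p̂: √(0.247325/116) = √0.002132109 = 0.046175.
z* = 1.960 at the 95% level.
Margin = 1.960·0.046175 = 0.09050.
CI: 0.44828 ± 0.09050 = (0.3578, 0.5388).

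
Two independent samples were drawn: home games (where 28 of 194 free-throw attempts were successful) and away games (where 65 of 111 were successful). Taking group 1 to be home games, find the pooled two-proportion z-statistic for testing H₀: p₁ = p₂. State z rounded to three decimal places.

z = -8.054

Sample proportions: p̂₁ = 28/194 = 0.14433 and p̂₂ = 65/111 = 0.58559.
Pooled p̂ = (28+65)/(194+111) = 93/305 = 0.30492.
SE = √[p̂(1−p̂)(1/n₁+1/n₂)] = √[0.30492·0.69508·(1/194+1/111)] ≈ 0.054789.
z = -0.44126/0.054789 = -8.054.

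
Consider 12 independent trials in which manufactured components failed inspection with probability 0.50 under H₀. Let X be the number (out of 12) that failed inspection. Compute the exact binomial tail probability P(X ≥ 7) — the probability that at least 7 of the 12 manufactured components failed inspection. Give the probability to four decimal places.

X is binomial with n = 12 and p = 0.50.
P(X ≥ 7) = Σ_{j=7}^{12} C(12,j)·0.50^j·0.50^{12−j}.
= 0.193359 + 0.120850 + 0.053711 + 0.016113 + 0.002930 + 0.000244 = 0.3872.

P = 0.3872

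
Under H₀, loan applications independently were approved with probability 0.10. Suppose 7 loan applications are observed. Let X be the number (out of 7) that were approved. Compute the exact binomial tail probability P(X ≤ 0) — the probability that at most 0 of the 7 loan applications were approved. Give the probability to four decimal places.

X is binomial with n = 7 and p = 0.10.
P(X ≤ 0) = C(7,0)·0.10^0·0.90^7.
= 0.478297 = 0.4783.

P = 0.4783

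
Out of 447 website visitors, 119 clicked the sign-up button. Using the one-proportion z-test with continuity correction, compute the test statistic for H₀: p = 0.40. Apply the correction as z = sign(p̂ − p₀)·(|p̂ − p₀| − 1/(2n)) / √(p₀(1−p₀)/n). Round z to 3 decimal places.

The sample proportion is 119/447 = 0.26622. p̂ − p₀ = -0.133781.
1/(2n) = 0.001119.
Corrected numerator: |-0.133781| − 0.001119 = 0.132662.
Under H₀, SE = √(p₀(1−p₀)/n) = √(0.40·0.60/447) = √0.000536913 = 0.023171.
z = (−)0.132662/0.023171 = -5.725.

z = -5.725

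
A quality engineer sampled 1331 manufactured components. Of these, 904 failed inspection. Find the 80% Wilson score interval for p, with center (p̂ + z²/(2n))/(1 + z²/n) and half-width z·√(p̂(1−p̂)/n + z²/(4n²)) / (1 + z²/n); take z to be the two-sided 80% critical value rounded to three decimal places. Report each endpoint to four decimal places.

(0.6626, 0.6954)

p̂ = 904/1331 = 0.67919; z = 1.282, so z² = 1.643524.
Denominator 1 + z²/n = 1 + 1.643524/1331 = 1.001235.
Adjusted center: (0.67919 + z²/(2n))/1.001235 = 0.67897.
Radicand: p̂(1−p̂)/n + z²/(4n²) = 0.000163705 + 0.000000232 = 0.000163937.
Half-width = z·√(radicand)/denom = 1.282·0.012804/1.001235 = 0.01639.
Interval: 0.67897 ± 0.01639 → (0.6626, 0.6954).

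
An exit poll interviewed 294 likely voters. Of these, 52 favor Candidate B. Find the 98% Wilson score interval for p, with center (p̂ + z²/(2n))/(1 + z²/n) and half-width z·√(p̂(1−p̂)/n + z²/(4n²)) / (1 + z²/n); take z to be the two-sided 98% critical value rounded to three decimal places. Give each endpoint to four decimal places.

Here p̂ = 52/294 = 0.17687 and z = 2.326 (z² = 5.410276).
Denominator 1 + z²/n = 1 + 5.410276/294 = 1.018402.
Adjusted center: (0.17687 + z²/(2n))/1.018402 = 0.18271.
Radicand: p̂(1−p̂)/n + z²/(4n²) = 0.000495196 + 0.000015648 = 0.000510844.
Half-width = 2.326·√0.000510844/1.018402 = 0.05162.
So the interval runs from 0.1311 to 0.2343.

(0.1311, 0.2343)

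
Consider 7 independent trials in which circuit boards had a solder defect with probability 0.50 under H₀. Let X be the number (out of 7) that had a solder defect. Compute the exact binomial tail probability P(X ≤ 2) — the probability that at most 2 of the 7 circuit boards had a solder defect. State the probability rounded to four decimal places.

X is binomial with n = 7 and p = 0.50.
P(X ≤ 2) = C(7,0)·0.50^0·0.50^7 + C(7,1)·0.50^1·0.50^6 + C(7,2)·0.50^2·0.50^5.
= 0.007812 + 0.054688 + 0.164062 = 0.2266.

P = 0.2266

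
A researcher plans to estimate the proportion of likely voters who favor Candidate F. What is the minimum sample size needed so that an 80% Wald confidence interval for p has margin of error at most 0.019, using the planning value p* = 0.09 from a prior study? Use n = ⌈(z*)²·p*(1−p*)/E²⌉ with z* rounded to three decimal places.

n = 373

z* = 1.282 at the 80% level.
p*(1−p*) = 0.0819.
(z*)²·p*(1−p*)/E² = 1.643524·0.0819/0.000361 = 372.866.
⌈372.866⌉ = 373.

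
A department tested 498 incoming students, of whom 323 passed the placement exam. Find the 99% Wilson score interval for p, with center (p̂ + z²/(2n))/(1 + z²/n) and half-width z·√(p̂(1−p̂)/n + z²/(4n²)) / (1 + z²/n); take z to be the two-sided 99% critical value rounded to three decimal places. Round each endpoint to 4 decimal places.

p̂ = 323/498 = 0.64859; z = 2.576, so z² = 6.635776.
Denominator 1 + z²/n = 1 + 6.635776/498 = 1.013325.
Center = (0.64859 + 0.006662)/1.013325 = 0.64664.
Radicand: p̂(1−p̂)/n + z²/(4n²) = 0.000457670 + 0.000006689 = 0.000464359.
Half-width = 2.576·√0.000464359/1.013325 = 0.05478.
CI: 0.64664 ± 0.05478 = (0.5919, 0.7014).

(0.5919, 0.7014)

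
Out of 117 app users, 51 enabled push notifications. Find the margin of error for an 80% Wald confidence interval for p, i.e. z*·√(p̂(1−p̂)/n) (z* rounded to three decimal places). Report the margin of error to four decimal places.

p̂ = 51/117 = 0.43590.
SE(p̂) = √(0.43590·0.56410/117) = 0.045844.
z* = 1.282 at the 80% level.
So ME = 0.0588.

ME = 0.0588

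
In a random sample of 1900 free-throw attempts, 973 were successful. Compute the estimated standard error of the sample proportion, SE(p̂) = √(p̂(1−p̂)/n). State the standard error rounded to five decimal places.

p̂ = 973/1900 = 0.51211.
p̂(1−p̂) = 0.249853.
SE = √(0.249853/1900) = √0.000131502 = 0.01147.

SE = 0.01147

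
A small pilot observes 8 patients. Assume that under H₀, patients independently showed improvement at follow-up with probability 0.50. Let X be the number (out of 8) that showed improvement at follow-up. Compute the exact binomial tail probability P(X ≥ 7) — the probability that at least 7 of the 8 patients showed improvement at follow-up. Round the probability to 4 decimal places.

X is binomial with n = 8 and p = 0.50.
P(X ≥ 7) = C(8,7)·0.50^7·0.50^1 + C(8,8)·0.50^8·0.50^0.
= 0.031250 + 0.003906 = 0.0352.

P = 0.0352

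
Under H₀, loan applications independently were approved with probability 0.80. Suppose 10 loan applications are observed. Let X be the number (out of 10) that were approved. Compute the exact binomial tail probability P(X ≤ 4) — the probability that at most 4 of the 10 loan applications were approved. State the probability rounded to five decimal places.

P = 0.00637

X ~ Binomial(n=10, p=0.80).
P(X ≤ 4) = Σ_{j=0}^{4} C(10,j)·0.80^j·0.20^{10−j}.
= 0.000000 + 0.000004 + 0.000074 + 0.000786 + 0.005505 = 0.00637.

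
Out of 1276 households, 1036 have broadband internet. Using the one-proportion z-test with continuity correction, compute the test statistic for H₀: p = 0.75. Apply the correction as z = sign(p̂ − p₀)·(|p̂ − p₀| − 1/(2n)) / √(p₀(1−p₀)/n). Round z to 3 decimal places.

p̂ = 1036/1276 = 0.81191. p̂ − p₀ = 0.061912.
Continuity correction 1/(2n) = 1/2552 = 0.000392.
Corrected numerator: |0.061912| − 0.000392 = 0.061520.
Under H₀, SE = √(p₀(1−p₀)/n) = √(0.75·0.25/1276) = √0.000146944 = 0.012122.
z = (+)0.061520/0.012122 = 5.075.

z = 5.075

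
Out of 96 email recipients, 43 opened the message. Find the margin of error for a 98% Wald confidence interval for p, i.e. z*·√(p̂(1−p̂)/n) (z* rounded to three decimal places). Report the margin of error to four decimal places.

ME = 0.1181

With x = 43 successes in n = 96, p̂ = 0.44792.
SE = √(p̂(1−p̂)/n) = √(0.247287/96) = 0.050753.
The 98% critical value is z* = 2.326.
ME = 2.326·0.050753 = 0.1181.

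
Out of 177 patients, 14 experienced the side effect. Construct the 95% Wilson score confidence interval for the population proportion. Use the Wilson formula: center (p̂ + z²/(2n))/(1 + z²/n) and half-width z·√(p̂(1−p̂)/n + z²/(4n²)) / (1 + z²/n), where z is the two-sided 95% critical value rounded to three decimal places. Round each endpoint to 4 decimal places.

(0.0477, 0.1284)

p̂ = 14/177 = 0.07910; z = 1.960, so z² = 3.841600.
Denominator 1 + z²/n = 1 + 3.841600/177 = 1.021704.
Center = (0.07910 + 0.010852)/1.021704 = 0.08804.
Radicand: p̂(1−p̂)/n + z²/(4n²) = 0.000411525 + 0.000030655 = 0.000442180.
Half-width = 1.960·√0.000442180/1.021704 = 0.04034.
So the interval runs from 0.0477 to 0.1284.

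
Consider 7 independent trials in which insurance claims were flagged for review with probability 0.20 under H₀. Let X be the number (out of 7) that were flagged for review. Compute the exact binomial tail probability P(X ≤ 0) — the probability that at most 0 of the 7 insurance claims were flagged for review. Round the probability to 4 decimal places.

X ~ Binomial(n=7, p=0.20).
P(X ≤ 0) = C(7,0)·0.20^0·0.80^7.
= 0.209715 = 0.2097.

P = 0.2097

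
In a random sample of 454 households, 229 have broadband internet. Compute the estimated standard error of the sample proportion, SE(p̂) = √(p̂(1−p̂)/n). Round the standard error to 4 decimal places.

SE = 0.0235

With x = 229 successes in n = 454, p̂ = 0.50441.
p̂(1−p̂) = 0.50441·0.49559 = 0.249981.
Dividing by n and taking the root: √0.000550619 = 0.0235.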